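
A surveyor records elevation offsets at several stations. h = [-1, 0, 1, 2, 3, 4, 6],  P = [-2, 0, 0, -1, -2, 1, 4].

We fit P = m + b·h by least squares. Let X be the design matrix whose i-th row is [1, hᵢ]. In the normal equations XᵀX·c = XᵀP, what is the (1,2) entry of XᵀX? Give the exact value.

15

Row 1 ↔ basis 1, column 2 ↔ basis h, so (XᵀX)_{1,2} = Σᵢ h = (1)·(-1) + (1)·(0) + (1)·(1) + (1)·(2) + (1)·(3) + (1)·(4) + (1)·(6) = 15.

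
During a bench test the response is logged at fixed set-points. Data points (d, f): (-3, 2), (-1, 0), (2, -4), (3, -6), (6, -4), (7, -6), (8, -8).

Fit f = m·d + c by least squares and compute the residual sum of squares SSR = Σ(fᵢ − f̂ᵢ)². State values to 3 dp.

SSR = 12.761

Setting ∂/∂m … = 0 gives: 172·m + 22·c = -162;  22·m + 7·c = -26.
det = 172·7 − 22² = 720.
m = ((-162)·7 − 22·(-26))/720 = -281/360; c = (172·(-26) − 22·(-162))/720 = -227/180.
Residuals: 331/360, 173/360, -53/45, -863/360, 35/18, 29/40, -89/180; SSR = 2297/180.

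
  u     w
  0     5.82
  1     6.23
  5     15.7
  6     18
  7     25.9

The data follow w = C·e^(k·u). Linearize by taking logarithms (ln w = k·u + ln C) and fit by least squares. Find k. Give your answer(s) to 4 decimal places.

Let Y = ln w. Fitting Y = k·u + ln C by least squares:
AᵀA = [[111.0000, 19.0000]; [19.0000, 5]], rhs = [55.7196, 12.4890]ᵀ  (here Σu = 19.0000, Σ(u)² = 111.0000, Σln w = 12.4890, Σu·ln w = 55.7196).
Δ = 111.0000·5 − (19.0000)² = 194.0000; k = (55.7196·5 − 19.0000·12.4890)/194.0000 = 0.21293, ln C = (111.0000·12.4890 − 19.0000·55.7196)/194.0000 = 1.68867.

k = 0.2129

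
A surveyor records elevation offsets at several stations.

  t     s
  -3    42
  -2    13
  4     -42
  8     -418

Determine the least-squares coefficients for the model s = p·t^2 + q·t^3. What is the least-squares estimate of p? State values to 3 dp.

Setting ∂/∂p … = 0 gives: 4449·p + 33517·q = -26994;  33517·p + 267033·q = -217942.
(Σt^2·t^2 = 4449, Σt^2·t^3 = 33517, Σt^3·t^3 = 267033, Σt^2·s = -26994, Σt^3·s = -217942.)
Determinant 4449·267033 − 33517² = 64640528.
p = ((-26994)·267033 − 33517·(-217942))/64640528 = 24118303/16160132; q = (4449·(-217942) − 33517·(-26994))/64640528 = -16216515/16160132.

p = 1.492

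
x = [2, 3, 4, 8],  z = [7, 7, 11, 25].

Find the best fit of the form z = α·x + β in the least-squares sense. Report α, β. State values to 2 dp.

α = 3.20, β = -1.12

Normal-equation sums: Σx·x = 93, Σx = 17, Σ1 = 4.
And Σx·z = 279, Σz = 50.
Eliminating β: 4·(row 1) − 17·(row 2) gives 83·α = 4·279 − 17·50 = 266, so α = 266/83.
Then β = (50 − 17·(266/83))/4 = -93/83.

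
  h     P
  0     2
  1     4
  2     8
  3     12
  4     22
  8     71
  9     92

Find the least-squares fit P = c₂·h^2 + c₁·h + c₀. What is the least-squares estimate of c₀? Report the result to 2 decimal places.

Entries of XᵀX: Σh^2·h^2 = 11011, Σh^2·h = 1341, Σh^2 = 175, Σh·h = 175, Σh = 27, Σ1 = 7.
And Σh^2·P = 12492, Σh·P = 1540, ΣP = 211.
So XᵀX·[c₂, c₁, c₀]ᵀ = XᵀP: [[11011, 1341, 175]; [1341, 175, 27]; [175, 27, 7]]·[c₂, c₁, c₀]ᵀ = [12492, 1540, 211]ᵀ.
Inverting the 3×3 Gram matrix, [c₂, c₁, c₀]ᵀ = [97177/93282, 2027/4442, 109087/46641]ᵀ.

c₀ = 2.34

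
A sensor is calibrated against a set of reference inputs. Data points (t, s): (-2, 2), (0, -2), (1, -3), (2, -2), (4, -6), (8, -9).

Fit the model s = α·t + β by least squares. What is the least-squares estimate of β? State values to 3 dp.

From the data, Σt·t = 89, Σt = 13, Σ1 = 6.
And Σt·s = -107, Σs = -20.
Normal equations: [[89, 13]; [13, 6]]·[α, β]ᵀ = [-107, -20]ᵀ.
det = 89·6 − 13² = 365.
α = ((-107)·6 − 13·(-20))/365 = -382/365; β = (89·(-20) − 13·(-107))/365 = -389/365.

β = -1.066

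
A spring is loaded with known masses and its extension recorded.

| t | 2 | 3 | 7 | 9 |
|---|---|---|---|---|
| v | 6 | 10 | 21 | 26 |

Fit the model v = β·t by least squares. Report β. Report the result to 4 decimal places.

β = 2.9580

Forming XᵀX = [[143]] and Xᵀv = [423]ᵀ gives XᵀX·[β]ᵀ = Xᵀv.
Hence β = 423 / 143 ≈ 2.95804.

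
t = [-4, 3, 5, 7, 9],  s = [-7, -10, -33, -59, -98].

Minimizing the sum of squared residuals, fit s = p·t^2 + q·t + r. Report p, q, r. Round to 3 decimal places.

Forming MᵀM = [[9924, 1160, 180]; [1160, 180, 20]; [180, 20, 5]] and Mᵀs = [-11856, -1462, -207]ᵀ gives MᵀM·[p, q, r]ᵀ = Mᵀs.
Solving the 3×3 system (Gaussian elimination) gives p = -2018/1885, q = -30717/18850, r = 34479/9425.

p = -1.071, q = -1.630, r = 3.658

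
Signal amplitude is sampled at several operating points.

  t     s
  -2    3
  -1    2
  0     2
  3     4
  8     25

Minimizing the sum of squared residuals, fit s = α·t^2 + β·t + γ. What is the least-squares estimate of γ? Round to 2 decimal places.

γ = 1.41

The normal equations are: 4194·α + 530·β + 78·γ = 1650;  530·α + 78·β + 8·γ = 204;  78·α + 8·β + 5·γ = 36.
(Σt^2·t^2 = 4194, Σt^2·t = 530, Σt^2 = 78, Σt·t = 78, Σt = 8, Σ1 = 5, Σt^2·s = 1650, Σt·s = 204, Σs = 36.)
Solving the 3×3 system (Gaussian elimination) gives α = 2079/5344, β = -921/5344, γ = 3759/2672.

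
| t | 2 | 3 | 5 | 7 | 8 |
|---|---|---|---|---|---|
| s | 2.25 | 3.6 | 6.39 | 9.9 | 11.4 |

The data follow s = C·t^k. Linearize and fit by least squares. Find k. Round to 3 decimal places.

With ln sᵢ as the transformed response and ln tᵢ as the regressor:
Over the data: Σln t = 7.4265, Σ(ln t)² = 12.3883, Σln s = 8.6727, Σln t·ln s = 14.4760.
Normal system: [[12.3883, 7.4265]; [7.4265, 5]]·[k, ln C]ᵀ = [14.4760, 8.6727]ᵀ.
Slope k = (n·Σln t·ln s − Σln t·Σln s)/(n·Σ(ln t)² − (Σln t)²) = (5·14.4760 − 7.4265·8.6727)/6.7880 = 1.17437; ln C = (Σln s − k·Σln t)/n = -0.00975.

k = 1.174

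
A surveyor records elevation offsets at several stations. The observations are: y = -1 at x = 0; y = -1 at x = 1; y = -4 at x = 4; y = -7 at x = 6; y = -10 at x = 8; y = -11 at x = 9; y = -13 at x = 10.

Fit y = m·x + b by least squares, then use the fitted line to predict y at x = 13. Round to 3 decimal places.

Entries of AᵀA: Σx·x = 298, Σx = 38, Σ1 = 7.
For Aᵀy: Σx·y = -368, Σy = -47.
Normal equations: [[298, 38]; [38, 7]]·[m, b]ᵀ = [-368, -47]ᵀ.
Eliminating b: 7·(row 1) − 38·(row 2) gives 642·m = 7·(-368) − 38·(-47) = -790, so m = -395/321.
Then b = ((-47) − 38·(-395/321))/7 = -11/321.
At x = 13: ŷ = (-395/321)·(13) + (-11/321)·(1) = -5146/321.

ŷ = -16.031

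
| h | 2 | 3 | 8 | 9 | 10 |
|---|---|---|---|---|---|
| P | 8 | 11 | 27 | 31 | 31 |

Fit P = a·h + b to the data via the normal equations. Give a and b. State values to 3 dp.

XᵀX·[a, b]ᵀ = XᵀP reads: 258·a + 32·b = 854;  32·a + 5·b = 108.
(Σh·h = 258, Σh = 32, Σ1 = 5, Σh·P = 854, ΣP = 108.)
Determinant 258·5 − 32² = 266.
a = (854·5 − 32·108)/266 = 407/133; b = (258·108 − 32·854)/266 = 268/133.

a = 3.060, b = 2.015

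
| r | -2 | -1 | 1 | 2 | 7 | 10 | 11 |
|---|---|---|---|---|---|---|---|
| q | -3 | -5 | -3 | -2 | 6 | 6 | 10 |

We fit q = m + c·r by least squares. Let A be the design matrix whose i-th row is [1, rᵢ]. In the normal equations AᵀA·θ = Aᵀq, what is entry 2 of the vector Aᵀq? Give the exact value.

216

Entry 2 ↔ basis r, so (Aᵀq)_{2} = Σᵢ (r)·qᵢ = (-2)·(-3) + (-1)·(-5) + (1)·(-3) + (2)·(-2) + (7)·(6) + (10)·(6) + (11)·(10) = 216.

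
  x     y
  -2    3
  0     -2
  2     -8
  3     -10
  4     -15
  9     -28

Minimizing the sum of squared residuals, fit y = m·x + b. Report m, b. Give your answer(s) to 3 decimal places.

Forming MᵀM = [[114, 16]; [16, 6]] and Mᵀy = [-364, -60]ᵀ gives MᵀM·[m, b]ᵀ = Mᵀy.
Determinant 114·6 − 16² = 428.
m = ((-364)·6 − 16·(-60))/428 = -306/107; b = (114·(-60) − 16·(-364))/428 = -254/107.

m = -2.860, b = -2.374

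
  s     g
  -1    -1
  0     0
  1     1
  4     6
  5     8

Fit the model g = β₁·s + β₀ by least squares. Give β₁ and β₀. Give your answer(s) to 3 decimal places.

Normal-equation sums: Σs·s = 43, Σs = 9, Σ1 = 5.
For Xᵀg: Σs·g = 66, Σg = 14.
Eliminating β₀: 5·(row 1) − 9·(row 2) gives 134·β₁ = 5·66 − 9·14 = 204, so β₁ = 102/67.
Then β₀ = (14 − 9·(102/67))/5 = 4/67.

β₁ = 1.522, β₀ = 0.060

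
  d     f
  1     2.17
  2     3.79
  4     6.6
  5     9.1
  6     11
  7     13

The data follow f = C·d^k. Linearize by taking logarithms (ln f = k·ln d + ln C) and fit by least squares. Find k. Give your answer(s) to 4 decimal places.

k = 0.9157

With ln fᵢ as the transformed response and ln dᵢ as the regressor:
AᵀA = [[11.9895, 7.4265]; [7.4265, 6]], rhs = [16.3813, 11.1653]ᵀ  (here Σln d = 7.4265, Σ(ln d)² = 11.9895, Σln f = 11.1653, Σln d·ln f = 16.3813).
Solving (det = 16.7835): k = 0.91566, ln C = 0.72751.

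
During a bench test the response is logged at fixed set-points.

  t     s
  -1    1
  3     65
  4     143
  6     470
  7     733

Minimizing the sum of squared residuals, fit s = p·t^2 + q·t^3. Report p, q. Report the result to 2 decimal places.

From the data, Σt^2·t^2 = 4035, Σt^2·t^3 = 25849, Σt^3·t^3 = 169131.
For Xᵀs: Σt^2·s = 55711, Σt^3·s = 363845.
So XᵀX·[p, q]ᵀ = Xᵀs: [[4035, 25849]; [25849, 169131]]·[p, q]ᵀ = [55711, 363845]ᵀ.
Determinant 4035·169131 − 25849² = 14272784.
p = (55711·169131 − 25849·363845)/14272784 = 2178467/1784098; q = (4035·363845 − 25849·55711)/14272784 = 3505117/1784098.

p = 1.22, q = 1.96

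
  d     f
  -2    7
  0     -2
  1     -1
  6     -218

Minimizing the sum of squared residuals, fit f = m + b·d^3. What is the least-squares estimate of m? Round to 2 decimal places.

Normal-equation sums: Σ1 = 4, Σd^3 = 209, Σd^3·d^3 = 46721.
Right-hand side: Σf = -214, Σd^3·f = -47145.
So XᵀX·[m, b]ᵀ = Xᵀf: [[4, 209]; [209, 46721]]·[m, b]ᵀ = [-214, -47145]ᵀ.
Eliminating b: 46721·(row 1) − 209·(row 2) gives 143203·m = 46721·(-214) − 209·(-47145) = -144989, so m = -7631/7537.
Then b = ((-47145) − 209·(-7631/7537))/46721 = -143854/143203.

m = -1.01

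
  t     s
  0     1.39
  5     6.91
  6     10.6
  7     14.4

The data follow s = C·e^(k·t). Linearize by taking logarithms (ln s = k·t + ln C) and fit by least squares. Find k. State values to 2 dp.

k = 0.33

Linearized form: ln s = k·t + ln C. From the 4 transformed points,
Σt = 18.0000, Σ(t)² = 110.0000, Σln s = 7.2904, Σt·ln s = 42.5006.
Equations: 110.0000·k + 18.0000·ln C = 42.5006;  18.0000·k + 4·ln C = 7.2904.
Slope k = (n·Σt·ln s − Σt·Σln s)/(n·Σ(t)² − (Σt)²) = (4·42.5006 − 18.0000·7.2904)/116.0000 = 0.33427; ln C = (Σln s − k·Σt)/n = 0.31835.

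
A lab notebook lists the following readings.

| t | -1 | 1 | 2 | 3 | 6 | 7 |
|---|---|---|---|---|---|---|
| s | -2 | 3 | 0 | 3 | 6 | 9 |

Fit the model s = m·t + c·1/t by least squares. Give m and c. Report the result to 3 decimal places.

Normal-equation sums: Σt·t = 100, Σt·1/t = 6, Σ1/t·1/t = 2125/882.
Moment sums: Σt·s = 113, Σ1/t·s = 58/7.
So AᵀA·[m, c]ᵀ = Aᵀs: [[100, 6]; [6, 2125/882]]·[m, c]ᵀ = [113, 58/7]ᵀ.
Eliminating c: (2125/882)·(row 1) − 6·(row 2) gives (90374/441)·m = (2125/882)·113 − 6·(58/7) = 196277/882, so m = 196277/180748.
Then c = ((58/7) − 6·(196277/180748))/(2125/882) = 33201/45187.

m = 1.086, c = 0.735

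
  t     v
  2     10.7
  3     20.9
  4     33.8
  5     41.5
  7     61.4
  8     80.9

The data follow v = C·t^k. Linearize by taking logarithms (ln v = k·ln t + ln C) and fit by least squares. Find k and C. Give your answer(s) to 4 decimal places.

Taking logs, ln v = k·ln t + ln C, so regress ln v on ln t.
XᵀX = [[14.3101, 8.8128]; [8.8128, 6]], rhs = [33.0066, 21.1668]ᵀ  (here Σln t = 8.8128, Σ(ln t)² = 14.3101, Σln v = 21.1668, Σln t·ln v = 33.0066).
Slope k = (n·Σln t·ln v − Σln t·Σln v)/(n·Σ(ln t)² − (Σln t)²) = (6·33.0066 − 8.8128·21.1668)/8.1947 = 1.40340; ln C = (Σln v − k·Σln t)/n = 1.46647, so C = exp(1.46647) = 4.33391.

k = 1.4034, C = 4.3339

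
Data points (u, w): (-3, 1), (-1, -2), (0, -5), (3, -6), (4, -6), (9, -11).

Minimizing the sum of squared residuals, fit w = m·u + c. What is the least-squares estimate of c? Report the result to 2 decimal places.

c = -3.01

Setting ∂/∂m … = 0 gives: 116·m + 12·c = -142;  12·m + 6·c = -29.
Determinant 116·6 − 12² = 552.
m = ((-142)·6 − 12·(-29))/552 = -21/23; c = (116·(-29) − 12·(-142))/552 = -415/138.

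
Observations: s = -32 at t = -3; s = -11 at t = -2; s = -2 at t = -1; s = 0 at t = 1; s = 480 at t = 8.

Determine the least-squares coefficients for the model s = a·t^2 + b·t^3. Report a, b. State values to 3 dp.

The normal equations are: 4195·a + 32493·b = 30386;  32493·a + 262939·b = 246714.
(Σt^2·t^2 = 4195, Σt^2·t^3 = 32493, Σt^3·t^3 = 262939, Σt^2·s = 30386, Σt^3·s = 246714.)
Δ = 4195·262939 − 32493² = 47234056.
a = (30386·262939 − 32493·246714)/47234056 = -6703387/11808514; b = (4195·246714 − 32493·30386)/47234056 = 11908233/11808514.

a = -0.568, b = 1.008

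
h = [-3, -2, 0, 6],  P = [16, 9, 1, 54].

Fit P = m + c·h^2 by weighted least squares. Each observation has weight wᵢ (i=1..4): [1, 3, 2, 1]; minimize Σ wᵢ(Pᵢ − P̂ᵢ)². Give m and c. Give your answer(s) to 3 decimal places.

m = 2.364, c = 1.446

AᵀWA·[m, c]ᵀ = AᵀWP reads: 7·m + 57·c = 99;  57·m + 1425·c = 2196.
Eliminating c: 1425·(row 1) − 57·(row 2) gives 6726·m = 1425·99 − 57·2196 = 15903, so m = 279/118.
Then c = (2196 − 57·(279/118))/1425 = 3243/2242.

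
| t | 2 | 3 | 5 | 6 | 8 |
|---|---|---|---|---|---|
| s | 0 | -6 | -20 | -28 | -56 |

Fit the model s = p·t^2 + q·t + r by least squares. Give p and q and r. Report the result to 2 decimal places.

Sums needed: Σt^2·t^2 = 6114, Σt^2·t = 888, Σt^2 = 138, Σt·t = 138, Σt = 24, Σ1 = 5.
And Σt^2·s = -5146, Σt·s = -734, Σs = -110.
Solving the 3×3 system (Gaussian elimination) gives p = -227/231, q = 53/77, r = 20/11.

p = -0.98, q = 0.69, r = 1.82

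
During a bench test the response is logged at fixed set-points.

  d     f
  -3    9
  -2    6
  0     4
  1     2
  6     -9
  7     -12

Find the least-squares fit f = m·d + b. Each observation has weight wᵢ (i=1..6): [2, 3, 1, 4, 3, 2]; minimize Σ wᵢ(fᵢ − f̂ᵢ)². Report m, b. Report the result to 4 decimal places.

The normal system XᵀWX·[m, b]ᵀ = XᵀWf is [[240, 24]; [24, 15]]·[m, b]ᵀ = [-412, -3]ᵀ.
Δ = 240·15 − 24² = 3024.
m = ((-412)·15 − 24·(-3))/3024 = -509/252; b = (240·(-3) − 24·(-412))/3024 = 191/63.

m = -2.0198, b = 3.0317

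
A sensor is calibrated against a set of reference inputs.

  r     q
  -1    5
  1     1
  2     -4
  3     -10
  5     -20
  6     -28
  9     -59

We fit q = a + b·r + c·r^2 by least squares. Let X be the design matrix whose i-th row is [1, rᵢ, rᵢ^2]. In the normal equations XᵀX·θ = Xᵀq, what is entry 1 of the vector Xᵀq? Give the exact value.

-115

Entry 1 ↔ basis 1, so (Xᵀq)_{1} = Σᵢ qᵢ = (1)·(5) + (1)·(1) + (1)·(-4) + (1)·(-10) + (1)·(-20) + (1)·(-28) + (1)·(-59) = -115.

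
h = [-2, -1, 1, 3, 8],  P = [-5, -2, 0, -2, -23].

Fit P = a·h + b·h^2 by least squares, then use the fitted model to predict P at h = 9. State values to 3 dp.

P̂ = -30.618

Forming XᵀX = [[79, 531]; [531, 4195]] and XᵀP = [-178, -1512]ᵀ gives XᵀX·[a, b]ᵀ = XᵀP.
Eliminating b: 4195·(row 1) − 531·(row 2) gives 49444·a = 4195·(-178) − 531·(-1512) = 56162, so a = 28081/24722.
Then b = ((-1512) − 531·(28081/24722))/4195 = -12465/24722.
At h = 9: P̂ = (28081/24722)·(9) + (-12465/24722)·(81) = -378468/12361.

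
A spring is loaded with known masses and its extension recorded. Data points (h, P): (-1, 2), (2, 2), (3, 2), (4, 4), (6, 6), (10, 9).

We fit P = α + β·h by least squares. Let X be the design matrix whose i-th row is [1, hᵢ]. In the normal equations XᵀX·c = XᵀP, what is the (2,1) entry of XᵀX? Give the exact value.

24

Row 2 ↔ basis h, column 1 ↔ basis 1, so (XᵀX)_{2,1} = Σᵢ h = (-1)·(1) + (2)·(1) + (3)·(1) + (4)·(1) + (6)·(1) + (10)·(1) = 24.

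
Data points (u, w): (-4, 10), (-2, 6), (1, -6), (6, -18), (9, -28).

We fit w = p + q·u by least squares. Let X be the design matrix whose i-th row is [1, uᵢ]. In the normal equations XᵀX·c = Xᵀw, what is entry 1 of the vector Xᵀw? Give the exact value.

Entry 1 ↔ basis 1, so (Xᵀw)_{1} = Σᵢ wᵢ = (1)·(10) + (1)·(6) + (1)·(-6) + (1)·(-18) + (1)·(-28) = -36.

-36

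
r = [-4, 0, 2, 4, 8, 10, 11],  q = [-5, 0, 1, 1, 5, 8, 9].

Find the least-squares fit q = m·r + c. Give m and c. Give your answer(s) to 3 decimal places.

m = 0.876, c = -1.163

Setting ∂/∂m … = 0 gives: 321·m + 31·c = 245;  31·m + 7·c = 19.
(Σr·r = 321, Σr = 31, Σ1 = 7, Σr·q = 245, Σq = 19.)
det = 321·7 − 31² = 1286.
m = (245·7 − 31·19)/1286 = 563/643; c = (321·19 − 31·245)/1286 = -748/643.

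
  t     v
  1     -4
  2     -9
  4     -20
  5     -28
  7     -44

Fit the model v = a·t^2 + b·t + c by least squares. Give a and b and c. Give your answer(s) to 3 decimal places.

With design matrix M, MᵀM = [[3299, 541, 95]; [541, 95, 19]; [95, 19, 5]] and Mᵀv = [-3216, -550, -105]ᵀ.
Inverting the 3×3 Gram matrix, [a, b, c]ᵀ = [-61/154, -1615/462, -4/21]ᵀ.

a = -0.396, b = -3.496, c = -0.190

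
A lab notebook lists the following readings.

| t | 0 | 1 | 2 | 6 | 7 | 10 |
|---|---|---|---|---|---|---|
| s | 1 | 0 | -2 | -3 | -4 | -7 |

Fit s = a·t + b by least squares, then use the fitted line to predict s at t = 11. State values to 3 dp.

ŝ = -7.241

From the data, Σt·t = 190, Σt = 26, Σ1 = 6.
Right-hand side: Σt·s = -120, Σs = -15.
Determinant 190·6 − 26² = 464.
a = ((-120)·6 − 26·(-15))/464 = -165/232; b = (190·(-15) − 26·(-120))/464 = 135/232.
At t = 11: ŝ = (-165/232)·(11) + (135/232)·(1) = -210/29.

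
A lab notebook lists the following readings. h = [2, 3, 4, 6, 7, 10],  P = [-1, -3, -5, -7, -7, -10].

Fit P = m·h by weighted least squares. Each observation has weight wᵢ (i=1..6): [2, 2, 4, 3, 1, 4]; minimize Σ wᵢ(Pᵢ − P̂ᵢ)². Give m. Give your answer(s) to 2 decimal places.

MᵀWM·[m]ᵀ = MᵀWP reads: 647·m = -677.
Hence m = -677 / 647 ≈ -1.04637.

m = -1.05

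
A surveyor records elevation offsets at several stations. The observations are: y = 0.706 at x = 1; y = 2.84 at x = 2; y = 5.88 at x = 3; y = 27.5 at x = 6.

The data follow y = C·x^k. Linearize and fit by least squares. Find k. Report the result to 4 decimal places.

k = 2.0318

Linearized form: ln y = k·ln x + ln C. From the 4 transformed points,
Σln x = 3.5835, Σ(ln x)² = 4.8978, Σln y = 5.7814, Σln x·ln y = 8.6080.
Equations: 4.8978·k + 3.5835·ln C = 8.6080;  3.5835·k + 4·ln C = 5.7814.
Δ = 4.8978·4 − (3.5835)² = 6.7496; k = (8.6080·4 − 3.5835·5.7814)/6.7496 = 2.03185, ln C = (4.8978·5.7814 − 3.5835·8.6080)/6.7496 = -0.37494.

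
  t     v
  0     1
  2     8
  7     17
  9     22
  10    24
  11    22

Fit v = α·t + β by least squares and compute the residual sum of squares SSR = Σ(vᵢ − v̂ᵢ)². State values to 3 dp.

SSR = 15.323

With design matrix X, XᵀX = [[355, 39]; [39, 6]] and Xᵀv = [815, 94]ᵀ.
Determinant 355·6 − 39² = 609.
α = (815·6 − 39·94)/609 = 408/203; β = (355·94 − 39·815)/609 = 1585/609.
Residuals: -976/609, 839/609, 200/609, 797/609, 113/87, -1651/609; SSR = 9332/609.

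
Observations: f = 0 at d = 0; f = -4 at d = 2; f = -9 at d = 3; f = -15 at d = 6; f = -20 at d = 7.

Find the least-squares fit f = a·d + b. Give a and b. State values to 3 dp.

Normal-equation sums: Σd·d = 98, Σd = 18, Σ1 = 5.
For Xᵀf: Σd·f = -265, Σf = -48.
XᵀX·[a, b]ᵀ = Xᵀf becomes [[98, 18]; [18, 5]]·[a, b]ᵀ = [-265, -48]ᵀ.
Eliminating b: 5·(row 1) − 18·(row 2) gives 166·a = 5·(-265) − 18·(-48) = -461, so a = -461/166.
Then b = ((-48) − 18·(-461/166))/5 = 33/83.

a = -2.777, b = 0.398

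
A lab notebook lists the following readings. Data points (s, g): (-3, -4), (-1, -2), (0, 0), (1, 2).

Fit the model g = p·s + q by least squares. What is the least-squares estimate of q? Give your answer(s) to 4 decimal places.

q = 0.1143

Forming XᵀX = [[11, -3]; [-3, 4]] and Xᵀg = [16, -4]ᵀ gives XᵀX·[p, q]ᵀ = Xᵀg.
Determinant 11·4 − (-3)² = 35.
p = (16·4 − (-3)·(-4))/35 = 52/35; q = (11·(-4) − (-3)·16)/35 = 4/35.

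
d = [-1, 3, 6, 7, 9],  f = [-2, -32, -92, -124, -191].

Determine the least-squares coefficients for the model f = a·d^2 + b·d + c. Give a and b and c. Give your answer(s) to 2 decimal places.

The normal equations are: 10340·a + 1314·b + 176·c = -25149;  1314·a + 176·b + 24·c = -3233;  176·a + 24·b + 5·c = -441.
(Σd^2·d^2 = 10340, Σd^2·d = 1314, Σd^2 = 176, Σd·d = 176, Σd = 24, Σ1 = 5, Σd^2·f = -25149, Σd·f = -3233, Σf = -441.)
Solving the 3×3 system (Gaussian elimination) gives a = -51273/26546, b = -91667/26546, c = -48273/13273.

a = -1.93, b = -3.45, c = -3.64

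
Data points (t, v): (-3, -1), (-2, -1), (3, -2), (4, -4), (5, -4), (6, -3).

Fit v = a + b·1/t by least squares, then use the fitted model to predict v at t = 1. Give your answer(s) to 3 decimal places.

v̂ = -5.509

Normal-equation sums: Σ1 = 6, Σ1/t = 7/60, Σ1/t·1/t = 241/400.
For Aᵀv: Σv = -15, Σ1/t·v = -32/15.
AᵀA·[a, b]ᵀ = Aᵀv becomes [[6, 7/60]; [7/60, 241/400]]·[a, b]ᵀ = [-15, -32/15]ᵀ.
Δ = 6·(241/400) − (7/60)² = 2593/720.
a = ((-15)·(241/400) − (7/60)·(-32/15))/(2593/720) = -31639/12965; b = (6·(-32/15) − (7/60)·(-15))/(2593/720) = -7956/2593.
At t = 1: v̂ = (-31639/12965)·(1) + (-7956/2593)·(1) = -71419/12965.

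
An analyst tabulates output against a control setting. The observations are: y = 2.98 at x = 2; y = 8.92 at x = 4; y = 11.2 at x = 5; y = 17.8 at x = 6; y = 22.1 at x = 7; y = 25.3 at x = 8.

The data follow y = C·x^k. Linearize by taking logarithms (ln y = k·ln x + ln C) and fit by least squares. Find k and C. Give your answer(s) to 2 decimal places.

k = 1.57, C = 0.99

Let Y = ln y. Fitting Y = k·ln x + ln C by least squares:
Σln x = 9.5060, Σ(ln x)² = 16.3136, Σln y = 14.9017, Σln x·ln y = 25.5796.
Equations: 16.3136·k + 9.5060·ln C = 25.5796;  9.5060·k + 6·ln C = 14.9017.
Δ = 16.3136·6 − (9.5060)² = 7.5177; k = (25.5796·6 − 9.5060·14.9017)/7.5177 = 1.57252, ln C = (16.3136·14.9017 − 9.5060·25.5796)/7.5177 = -0.00778, so C = exp(-0.00778) = 0.99225.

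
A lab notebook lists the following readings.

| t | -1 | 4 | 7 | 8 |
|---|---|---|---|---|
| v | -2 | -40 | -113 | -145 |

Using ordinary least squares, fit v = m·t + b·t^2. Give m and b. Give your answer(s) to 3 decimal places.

From the data, Σt·t = 130, Σt·t^2 = 918, Σt^2·t^2 = 6754.
For Xᵀv: Σt·v = -2109, Σt^2·v = -15459.
Δ = 130·6754 − 918² = 35296.
m = ((-2109)·6754 − 918·(-15459))/35296 = -6603/4412; b = (130·(-15459) − 918·(-2109))/35296 = -9201/4412.

m = -1.497, b = -2.085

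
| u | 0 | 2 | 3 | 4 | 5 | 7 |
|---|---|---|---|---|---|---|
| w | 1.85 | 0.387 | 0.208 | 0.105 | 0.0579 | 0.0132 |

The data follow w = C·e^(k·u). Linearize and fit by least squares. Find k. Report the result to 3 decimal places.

k = -0.695

Linearized form: ln w = k·u + ln C. From the 6 transformed points,
Σu = 21.0000, Σ(u)² = 103.0000, Σln w = -11.3347, Σu·ln w = -60.1625.
Equations: 103.0000·k + 21.0000·ln C = -60.1625;  21.0000·k + 6·ln C = -11.3347.
Solving (det = 177.0000): k = -0.69461, ln C = 0.54200.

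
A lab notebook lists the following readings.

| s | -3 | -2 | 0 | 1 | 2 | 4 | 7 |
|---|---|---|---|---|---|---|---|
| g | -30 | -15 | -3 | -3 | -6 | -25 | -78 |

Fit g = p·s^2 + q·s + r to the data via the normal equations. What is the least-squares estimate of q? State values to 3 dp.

With design matrix M, MᵀM = [[2771, 381, 83]; [381, 83, 9]; [83, 9, 7]] and Mᵀg = [-4579, -541, -160]ᵀ.
Inverting the 3×3 Gram matrix, [p, q, r]ᵀ = [-34859/18340, 238853/91700, -84114/22925]ᵀ.

q = 2.605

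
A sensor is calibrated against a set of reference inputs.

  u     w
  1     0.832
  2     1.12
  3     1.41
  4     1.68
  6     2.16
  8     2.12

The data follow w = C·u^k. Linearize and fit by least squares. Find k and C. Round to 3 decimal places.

k = 0.489, C = 0.828

Let Y = ln w. Fitting Y = k·ln u + ln C by least squares:
Σln u = 7.0493, Σ(ln u)² = 11.1437, Σln w = 2.3133, Σln u·ln w = 4.1176.
Normal system: [[11.1437, 7.0493]; [7.0493, 6]]·[k, ln C]ᵀ = [4.1176, 2.3133]ᵀ.
Slope k = (n·Σln u·ln w − Σln u·Σln w)/(n·Σ(ln u)² − (Σln u)²) = (6·4.1176 − 7.0493·2.3133)/17.1702 = 0.48913; ln C = (Σln w − k·Σln u)/n = -0.18912, so C = exp(-0.18912) = 0.82769.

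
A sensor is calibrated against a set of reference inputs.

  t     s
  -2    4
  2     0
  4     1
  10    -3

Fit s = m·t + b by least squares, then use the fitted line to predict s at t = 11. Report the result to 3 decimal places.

Forming AᵀA = [[124, 14]; [14, 4]] and Aᵀs = [-34, 2]ᵀ gives AᵀA·[m, b]ᵀ = Aᵀs.
Δ = 124·4 − 14² = 300.
m = ((-34)·4 − 14·2)/300 = -41/75; b = (124·2 − 14·(-34))/300 = 181/75.
At t = 11: ŝ = (-41/75)·(11) + (181/75)·(1) = -18/5.

ŝ = -3.600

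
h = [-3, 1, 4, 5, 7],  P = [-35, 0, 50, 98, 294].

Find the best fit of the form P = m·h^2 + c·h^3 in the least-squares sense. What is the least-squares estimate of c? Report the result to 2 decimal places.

Normal-equation sums: Σh^2·h^2 = 3364, Σh^2·h^3 = 20714, Σh^3·h^3 = 138100.
And Σh^2·P = 17341, Σh^3·P = 117237.
MᵀM·[m, c]ᵀ = MᵀP becomes [[3364, 20714]; [20714, 138100]]·[m, c]ᵀ = [17341, 117237]ᵀ.
Δ = 3364·138100 − 20714² = 35498604.
m = (17341·138100 − 20714·117237)/35498604 = -16827559/17749302; c = (3364·117237 − 20714·17341)/35498604 = 17591897/17749302.

c = 0.99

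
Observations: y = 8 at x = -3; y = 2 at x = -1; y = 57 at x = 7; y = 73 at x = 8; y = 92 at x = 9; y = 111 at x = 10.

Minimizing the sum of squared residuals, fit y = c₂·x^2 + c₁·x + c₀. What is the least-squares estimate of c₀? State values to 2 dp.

Forming AᵀA = [[23140, 2556, 304]; [2556, 304, 30]; [304, 30, 6]] and Aᵀy = [26091, 2895, 343]ᵀ gives AᵀA·[c₂, c₁, c₀]ᵀ = Aᵀy.
Row-reducing yields c₂ = 25547/25340, c₁ = 1593/1810, c₀ = 10678/6335.

c₀ = 1.69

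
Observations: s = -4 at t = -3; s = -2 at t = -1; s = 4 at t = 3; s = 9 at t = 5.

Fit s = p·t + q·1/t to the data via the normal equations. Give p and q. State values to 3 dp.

The normal equations are: 44·p + 4·q = 71;  4·p + (284/225)·q = 97/15.
Eliminating q: (284/225)·(row 1) − 4·(row 2) gives (8896/225)·p = (284/225)·71 − 4·(97/15) = 14344/225, so p = 1793/1112.
Then q = ((97/15) − 4·(1793/1112))/(284/225) = 15/1112.

p = 1.612, q = 0.013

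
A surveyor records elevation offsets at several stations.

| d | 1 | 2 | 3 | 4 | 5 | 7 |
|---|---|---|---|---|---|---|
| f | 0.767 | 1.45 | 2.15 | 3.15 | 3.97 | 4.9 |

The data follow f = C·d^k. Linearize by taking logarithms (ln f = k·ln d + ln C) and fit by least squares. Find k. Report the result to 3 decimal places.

k = 0.989

With ln fᵢ as the transformed response and ln dᵢ as the regressor:
Σln d = 6.7334, Σ(ln d)² = 9.9861, Σln f = 4.9872, Σln d·ln f = 8.0007.
Equations: 9.9861·k + 6.7334·ln C = 8.0007;  6.7334·k + 6·ln C = 4.9872.
Solving (det = 14.5777): k = 0.98942, ln C = -0.27917.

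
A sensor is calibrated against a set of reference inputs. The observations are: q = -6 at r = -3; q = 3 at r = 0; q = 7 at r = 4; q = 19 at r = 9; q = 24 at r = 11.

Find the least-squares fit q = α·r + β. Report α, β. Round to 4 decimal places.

α = 2.0432, β = 0.8184

Entries of AᵀA: Σr·r = 227, Σr = 21, Σ1 = 5.
Right-hand side: Σr·q = 481, Σq = 47.
Eliminating β: 5·(row 1) − 21·(row 2) gives 694·α = 5·481 − 21·47 = 1418, so α = 709/347.
Then β = (47 − 21·(709/347))/5 = 284/347.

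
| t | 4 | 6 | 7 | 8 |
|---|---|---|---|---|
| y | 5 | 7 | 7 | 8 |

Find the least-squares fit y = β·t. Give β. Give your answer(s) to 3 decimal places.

Entries of XᵀX: Σt·t = 165.
Moment sums: Σt·y = 175.
So XᵀX·[β]ᵀ = Xᵀy: [[165]]·[β]ᵀ = [175]ᵀ.
Hence β = 175 / 165 ≈ 1.06061.

β = 1.061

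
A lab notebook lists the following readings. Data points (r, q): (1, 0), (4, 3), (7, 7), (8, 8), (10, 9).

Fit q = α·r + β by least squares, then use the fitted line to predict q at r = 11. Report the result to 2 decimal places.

Sums needed: Σr·r = 230, Σr = 30, Σ1 = 5.
Right-hand side: Σr·q = 215, Σq = 27.
So XᵀX·[α, β]ᵀ = Xᵀq: [[230, 30]; [30, 5]]·[α, β]ᵀ = [215, 27]ᵀ.
det = 230·5 − 30² = 250.
α = (215·5 − 30·27)/250 = 53/50; β = (230·27 − 30·215)/250 = -24/25.
At r = 11: q̂ = (53/50)·(11) + (-24/25)·(1) = 107/10.

q̂ = 10.70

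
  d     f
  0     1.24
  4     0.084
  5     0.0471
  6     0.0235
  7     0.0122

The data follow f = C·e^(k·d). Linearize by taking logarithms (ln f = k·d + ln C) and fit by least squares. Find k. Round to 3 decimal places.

Linearized form: ln f = k·d + ln C. From the 5 transformed points,
Sums: Σd = 22.0000, Σ(d)² = 126.0000, Σln f = -13.4744, Σd·ln f = -78.5339.
Normal system: [[126.0000, 22.0000]; [22.0000, 5]]·[k, ln C]ᵀ = [-78.5339, -13.4744]ᵀ.
Slope k = (n·Σd·ln f − Σd·Σln f)/(n·Σ(d)² − (Σd)²) = (5·-78.5339 − 22.0000·-13.4744)/146.0000 = -0.65913; ln C = (Σln f − k·Σd)/n = 0.20530.

k = -0.659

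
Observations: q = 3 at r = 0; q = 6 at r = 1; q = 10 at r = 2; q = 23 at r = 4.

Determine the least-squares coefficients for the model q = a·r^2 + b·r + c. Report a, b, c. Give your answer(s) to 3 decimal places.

With design matrix X, XᵀX = [[273, 73, 21]; [73, 21, 7]; [21, 7, 4]] and Xᵀq = [414, 118, 42]ᵀ.
Solving the 3×3 system (Gaussian elimination) gives a = 8/11, b = 114/55, c = 168/55.

a = 0.727, b = 2.073, c = 3.055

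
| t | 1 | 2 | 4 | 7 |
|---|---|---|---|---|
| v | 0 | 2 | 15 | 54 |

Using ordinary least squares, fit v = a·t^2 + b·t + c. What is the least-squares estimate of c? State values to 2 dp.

With design matrix A, AᵀA = [[2674, 416, 70]; [416, 70, 14]; [70, 14, 4]] and Aᵀv = [2894, 442, 71]ᵀ.
Solving the 3×3 system (Gaussian elimination) gives a = 59/44, b = -75/44, c = 1/4.

c = 0.25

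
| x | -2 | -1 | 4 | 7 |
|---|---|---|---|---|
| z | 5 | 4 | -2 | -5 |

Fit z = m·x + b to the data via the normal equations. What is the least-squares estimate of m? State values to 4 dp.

m = -1.1296

From the data, Σx·x = 70, Σx = 8, Σ1 = 4.
For Aᵀz: Σx·z = -57, Σz = 2.
Eliminating b: 4·(row 1) − 8·(row 2) gives 216·m = 4·(-57) − 8·2 = -244, so m = -61/54.
Then b = (2 − 8·(-61/54))/4 = 149/54.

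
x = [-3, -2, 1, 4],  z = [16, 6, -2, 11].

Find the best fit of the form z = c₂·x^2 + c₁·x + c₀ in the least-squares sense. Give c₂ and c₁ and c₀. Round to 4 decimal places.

From the data, Σx^2·x^2 = 354, Σx^2·x = 30, Σx^2 = 30, Σx·x = 30, Σx = 0, Σ1 = 4.
Moment sums: Σx^2·z = 342, Σx·z = -18, Σz = 31.
Normal equations: [[354, 30, 30]; [30, 30, 0]; [30, 0, 4]]·[c₂, c₁, c₀]ᵀ = [342, -18, 31]ᵀ.
Solving the 3×3 system (Gaussian elimination) gives c₂ = 85/66, c₁ = -623/330, c₀ = -21/11.

c₂ = 1.2879, c₁ = -1.8879, c₀ = -1.9091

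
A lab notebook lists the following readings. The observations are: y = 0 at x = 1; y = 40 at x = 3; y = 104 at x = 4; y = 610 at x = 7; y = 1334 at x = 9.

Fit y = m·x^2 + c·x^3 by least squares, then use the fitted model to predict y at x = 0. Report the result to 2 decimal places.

ŷ = 0.00

Forming AᵀA = [[9300, 77124]; [77124, 653916]] and Aᵀy = [139968, 1189452]ᵀ gives AᵀA·[m, c]ᵀ = Aᵀy.
Eliminating c: 653916·(row 1) − 77124·(row 2) gives 133307424·m = 653916·139968 − 77124·1189452 = -207981360, so m = -1444315/925746.
Then c = (1189452 − 77124·(-1444315/925746))/653916 = 1854247/925746.
At x = 0: ŷ = (-1444315/925746)·(0) + (1854247/925746)·(0) = 0.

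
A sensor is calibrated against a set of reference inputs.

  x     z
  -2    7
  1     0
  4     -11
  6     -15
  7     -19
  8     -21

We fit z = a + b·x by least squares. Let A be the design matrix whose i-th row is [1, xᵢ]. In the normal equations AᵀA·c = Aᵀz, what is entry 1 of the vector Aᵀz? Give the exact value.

Entry 1 ↔ basis 1, so (Aᵀz)_{1} = Σᵢ zᵢ = (1)·(7) + (1)·(0) + (1)·(-11) + (1)·(-15) + (1)·(-19) + (1)·(-21) = -59.

-59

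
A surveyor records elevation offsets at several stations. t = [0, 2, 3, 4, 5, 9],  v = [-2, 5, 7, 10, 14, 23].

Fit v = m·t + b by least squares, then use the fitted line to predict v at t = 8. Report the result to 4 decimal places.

The normal equations are: 135·m + 23·b = 348;  23·m + 6·b = 57.
(Σt·t = 135, Σt = 23, Σ1 = 6, Σt·v = 348, Σv = 57.)
Δ = 135·6 − 23² = 281.
m = (348·6 − 23·57)/281 = 777/281; b = (135·57 − 23·348)/281 = -309/281.
At t = 8: v̂ = (777/281)·(8) + (-309/281)·(1) = 5907/281.

v̂ = 21.0214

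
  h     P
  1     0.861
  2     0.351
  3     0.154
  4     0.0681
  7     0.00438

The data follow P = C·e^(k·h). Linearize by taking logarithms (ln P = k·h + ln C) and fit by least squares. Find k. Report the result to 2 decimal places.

k = -0.88

Linearized form: ln P = k·h + ln C. From the 5 transformed points,
Sums: Σh = 17.0000, Σ(h)² = 79.0000, Σln P = -11.1849, Σh·ln P = -56.6181.
Normal system: [[79.0000, 17.0000]; [17.0000, 5]]·[k, ln C]ᵀ = [-56.6181, -11.1849]ᵀ.
Slope k = (n·Σh·ln P − Σh·Σln P)/(n·Σ(h)² − (Σh)²) = (5·-56.6181 − 17.0000·-11.1849)/106.0000 = -0.87686; ln C = (Σln P − k·Σh)/n = 0.74433.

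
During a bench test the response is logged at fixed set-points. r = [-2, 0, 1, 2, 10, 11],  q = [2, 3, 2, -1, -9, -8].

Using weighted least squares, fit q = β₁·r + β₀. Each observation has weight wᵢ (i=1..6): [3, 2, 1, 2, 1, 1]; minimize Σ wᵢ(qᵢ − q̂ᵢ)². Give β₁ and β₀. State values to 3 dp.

β₁ = -0.901, β₀ = 1.302

With design matrix X, XᵀWX = [[242, 20]; [20, 10]] and XᵀWq = [-192, -5]ᵀ.
Eliminating β₀: 10·(row 1) − 20·(row 2) gives 2020·β₁ = 10·(-192) − 20·(-5) = -1820, so β₁ = -91/101.
Then β₀ = ((-5) − 20·(-91/101))/10 = 263/202.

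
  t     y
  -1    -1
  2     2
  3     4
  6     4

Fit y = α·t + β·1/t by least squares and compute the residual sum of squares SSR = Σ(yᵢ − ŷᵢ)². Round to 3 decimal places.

Compute the Gram sums: Σt·t = 50, Σt·1/t = 4, Σ1/t·1/t = 25/18.
Moment sums: Σt·y = 41, Σ1/t·y = 4.
Δ = 50·(25/18) − 4² = 481/9.
α = (41·(25/18) − 4·4)/(481/9) = 737/962; β = (50·4 − 4·41)/(481/9) = 324/481.
Residuals: 423/962, 63/481, 1421/962, -341/481; SSR = 2785/962.

SSR = 2.895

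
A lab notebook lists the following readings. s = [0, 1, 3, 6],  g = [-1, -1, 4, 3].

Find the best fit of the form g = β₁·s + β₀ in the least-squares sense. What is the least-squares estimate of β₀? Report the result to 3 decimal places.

β₀ = -0.714

Normal-equation sums: Σs·s = 46, Σs = 10, Σ1 = 4.
For Xᵀg: Σs·g = 29, Σg = 5.
Determinant 46·4 − 10² = 84.
β₁ = (29·4 − 10·5)/84 = 11/14; β₀ = (46·5 − 10·29)/84 = -5/7.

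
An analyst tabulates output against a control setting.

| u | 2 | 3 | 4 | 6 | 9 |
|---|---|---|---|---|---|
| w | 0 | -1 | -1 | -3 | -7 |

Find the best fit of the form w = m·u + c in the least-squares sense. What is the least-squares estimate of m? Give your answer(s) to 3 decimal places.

Entries of XᵀX: Σu·u = 146, Σu = 24, Σ1 = 5.
Moment sums: Σu·w = -88, Σw = -12.
Determinant 146·5 − 24² = 154.
m = ((-88)·5 − 24·(-12))/154 = -76/77; c = (146·(-12) − 24·(-88))/154 = 180/77.

m = -0.987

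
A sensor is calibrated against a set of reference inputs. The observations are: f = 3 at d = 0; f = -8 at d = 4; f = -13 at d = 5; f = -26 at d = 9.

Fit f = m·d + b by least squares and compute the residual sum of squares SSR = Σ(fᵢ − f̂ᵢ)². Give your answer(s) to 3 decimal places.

SSR = 2.561

Entries of XᵀX: Σd·d = 122, Σd = 18, Σ1 = 4.
For Xᵀf: Σd·f = -331, Σf = -44.
det = 122·4 − 18² = 164.
m = ((-331)·4 − 18·(-44))/164 = -133/41; b = (122·(-44) − 18·(-331))/164 = 295/82.
Residuals: -49/82, 113/82, -31/82, -33/82; SSR = 105/41.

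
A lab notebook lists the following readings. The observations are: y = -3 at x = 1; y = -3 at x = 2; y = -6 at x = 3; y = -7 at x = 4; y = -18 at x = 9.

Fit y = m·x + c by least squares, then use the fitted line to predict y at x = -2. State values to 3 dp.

Compute the Gram sums: Σx·x = 111, Σx = 19, Σ1 = 5.
And Σx·y = -217, Σy = -37.
Eliminating c: 5·(row 1) − 19·(row 2) gives 194·m = 5·(-217) − 19·(-37) = -382, so m = -191/97.
Then c = ((-37) − 19·(-191/97))/5 = 8/97.
At x = -2: ŷ = (-191/97)·(-2) + (8/97)·(1) = 390/97.

ŷ = 4.021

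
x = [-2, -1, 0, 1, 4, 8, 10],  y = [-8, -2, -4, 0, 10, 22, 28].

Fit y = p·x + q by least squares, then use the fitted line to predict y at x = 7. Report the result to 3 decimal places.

Setting ∂/∂p … = 0 gives: 186·p + 20·q = 514;  20·p + 7·q = 46.
Eliminating q: 7·(row 1) − 20·(row 2) gives 902·p = 7·514 − 20·46 = 2678, so p = 1339/451.
Then q = (46 − 20·(1339/451))/7 = -862/451.
At x = 7: ŷ = (1339/451)·(7) + (-862/451)·(1) = 8511/451.

ŷ = 18.871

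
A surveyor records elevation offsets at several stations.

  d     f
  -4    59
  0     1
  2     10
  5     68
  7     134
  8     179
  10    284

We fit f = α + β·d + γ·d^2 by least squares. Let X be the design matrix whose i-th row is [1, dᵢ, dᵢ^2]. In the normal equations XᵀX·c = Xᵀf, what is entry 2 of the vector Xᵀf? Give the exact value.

5334

Entry 2 ↔ basis d, so (Xᵀf)_{2} = Σᵢ (d)·fᵢ = (-4)·(59) + (0)·(1) + (2)·(10) + (5)·(68) + (7)·(134) + (8)·(179) + (10)·(284) = 5334.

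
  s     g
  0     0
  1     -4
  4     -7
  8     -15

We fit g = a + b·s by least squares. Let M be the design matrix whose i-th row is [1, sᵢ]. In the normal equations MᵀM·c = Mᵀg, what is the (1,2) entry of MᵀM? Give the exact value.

13

Row 1 ↔ basis 1, column 2 ↔ basis s, so (MᵀM)_{1,2} = Σᵢ s = (1)·(0) + (1)·(1) + (1)·(4) + (1)·(8) = 13.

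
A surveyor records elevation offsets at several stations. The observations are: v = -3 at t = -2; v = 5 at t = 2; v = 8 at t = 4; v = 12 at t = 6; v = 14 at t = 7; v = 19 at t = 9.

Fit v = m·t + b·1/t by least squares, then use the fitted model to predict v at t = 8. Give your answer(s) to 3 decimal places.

v̂ = 16.430

From the data, Σt·t = 190, Σt·1/t = 6, Σ1/t·1/t = 39565/63504.
Right-hand side: Σt·v = 389, Σ1/t·v = 109/9.
XᵀX·[m, b]ᵀ = Xᵀv becomes [[190, 6]; [6, 39565/63504]]·[m, b]ᵀ = [389, 109/9]ᵀ.
Eliminating b: (39565/63504)·(row 1) − 6·(row 2) gives (2615603/31752)·m = (39565/63504)·389 − 6·(109/9) = 10776161/63504, so m = 10776161/5231206.
Then b = ((109/9) − 6·(10776161/5231206))/(39565/63504) = -1044288/2615603.
At t = 8: v̂ = (10776161/5231206)·(8) + (-1044288/2615603)·(1/8) = 42974108/2615603.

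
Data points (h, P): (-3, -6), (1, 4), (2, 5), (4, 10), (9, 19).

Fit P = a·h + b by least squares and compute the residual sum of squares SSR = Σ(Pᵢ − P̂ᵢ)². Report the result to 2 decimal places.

SSR = 2.42

Entries of AᵀA: Σh·h = 111, Σh = 13, Σ1 = 5.
Right-hand side: Σh·P = 243, ΣP = 32.
det = 111·5 − 13² = 386.
a = (243·5 − 13·32)/386 = 799/386; b = (111·32 − 13·243)/386 = 393/386.
Residuals: -156/193, 176/193, -61/386, 271/386, -125/193; SSR = 935/386.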